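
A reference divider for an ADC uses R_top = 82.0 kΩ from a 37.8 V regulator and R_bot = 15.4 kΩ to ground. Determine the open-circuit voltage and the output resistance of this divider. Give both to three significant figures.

V_th = 5.98 V, R_th = 13.0 kΩ

V_th is the open-circuit tap voltage: 37.8 × 15.4/(82.0 + 15.4) = 5.98 V.
With the supply zeroed, R_top and R_bot appear in parallel from the tap: R_th = R_top‖R_bot = (82.0 × 15.4)/97.40 = 13.0 kΩ.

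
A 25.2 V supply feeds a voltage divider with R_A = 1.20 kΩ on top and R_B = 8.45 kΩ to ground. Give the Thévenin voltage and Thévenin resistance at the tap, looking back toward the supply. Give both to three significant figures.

V_th is the open-circuit tap voltage: 25.2 × 8.45/(1.20 + 8.45) = 22.1 V.
With the supply zeroed, R_A and R_B appear in parallel from the tap: R_th = R_A‖R_B = (1.20 × 8.45)/9.650 = 1.05 kΩ.

V_th = 22.1 V, R_th = 1.05 kΩ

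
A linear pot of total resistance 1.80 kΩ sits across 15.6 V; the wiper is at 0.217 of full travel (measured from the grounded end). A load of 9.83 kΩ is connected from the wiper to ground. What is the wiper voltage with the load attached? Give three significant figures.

The wiper splits the pot into (1−α)R = 1409 Ω above and αR = 390.6 Ω below.
Lower section ‖ load = 375.7 Ω.
V_wiper = 15.6 × 375.7/(1409 + 375.7) = 3.28 V.

V ≈ 3.28 V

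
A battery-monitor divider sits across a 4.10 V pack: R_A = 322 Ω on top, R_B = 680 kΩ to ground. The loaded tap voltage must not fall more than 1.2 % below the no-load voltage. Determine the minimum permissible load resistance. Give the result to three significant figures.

R_L(min) ≈ 26.5 kΩ

Output resistance R_th = R_A‖R_B = (322 × 680000)/680300 = 321.8 Ω.
The fractional drop is R_th/(R_th + R_L); requiring this ≤ 0.0120 gives R_L ≥ R_th(1/0.0120 − 1) = 321.8 × 82.33 = 26.5 kΩ.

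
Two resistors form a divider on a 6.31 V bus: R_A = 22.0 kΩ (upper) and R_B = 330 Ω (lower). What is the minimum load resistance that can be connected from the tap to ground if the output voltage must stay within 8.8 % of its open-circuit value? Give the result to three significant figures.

Output resistance R_th = R_A‖R_B = (22000 × 330)/22330 = 325.1 Ω.
The fractional drop is R_th/(R_th + R_L); requiring this ≤ 0.0880 gives R_L ≥ R_th(1/0.0880 − 1) = 325.1 × 10.36 = 3.37 kΩ.

R_L(min) ≈ 3.37 kΩ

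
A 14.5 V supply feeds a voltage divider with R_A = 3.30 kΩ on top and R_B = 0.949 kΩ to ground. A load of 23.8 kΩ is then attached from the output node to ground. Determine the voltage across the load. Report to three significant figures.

V_out ≈ 3.14 V

The load sits in parallel with R_B: R_B‖R_L = (949 × 23800) / (949 + 23800) = 912.6 Ω.
V_out = 14.5 × 912.6 / (3300 + 912.6) = 14.5 × 912.6/4213 = 3.14 V.
(Unloaded it would have been 3.24 V.)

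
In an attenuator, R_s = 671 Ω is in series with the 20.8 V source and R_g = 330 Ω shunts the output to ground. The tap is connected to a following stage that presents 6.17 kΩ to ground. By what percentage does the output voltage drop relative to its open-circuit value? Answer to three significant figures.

3.46 %

The divider's output (Thévenin) resistance is R_s‖R_g = 221.2 Ω.
Fractional drop under load = R_th/(R_th + R_L) = 221.2 / (221.2 + 6170) = 0.03461.
So the output falls by 3.46 %.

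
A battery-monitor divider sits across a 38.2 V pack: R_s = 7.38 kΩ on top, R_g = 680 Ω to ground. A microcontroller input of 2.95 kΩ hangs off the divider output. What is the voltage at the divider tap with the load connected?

The load sits in parallel with R_g: R_g‖R_L = (680 × 2950) / (680 + 2950) = 552.6 Ω.
V_out = 38.2 × 552.6 / (7380 + 552.6) = 38.2 × 552.6/7933 = 2.66 V.

V_out ≈ 2.66 V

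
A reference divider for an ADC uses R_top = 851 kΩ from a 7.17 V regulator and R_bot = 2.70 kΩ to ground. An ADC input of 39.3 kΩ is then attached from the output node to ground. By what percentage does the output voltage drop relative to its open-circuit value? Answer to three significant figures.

The divider's output (Thévenin) resistance is R_top‖R_bot = 2.691 kΩ.
Fractional drop under load = R_th/(R_th + R_L) = 2.691 / (2.691 + 39.3) = 0.06410.
So the output falls by 6.41 %.

6.41 %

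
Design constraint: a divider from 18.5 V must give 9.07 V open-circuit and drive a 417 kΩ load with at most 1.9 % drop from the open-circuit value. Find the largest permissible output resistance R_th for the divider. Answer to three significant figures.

Loading drop = R_th/(R_th + R_L) ≤ 0.0190, so R_th ≤ R_L · ε/(1−ε) = 417 kΩ × 0.0190/0.9810 = 8.08 kΩ.
(Any R1, R2 with R2/(R1+R2) = 0.490 and R1‖R2 ≤ 8.08 kΩ will meet the spec.)

R_th ≤ 8.08 kΩ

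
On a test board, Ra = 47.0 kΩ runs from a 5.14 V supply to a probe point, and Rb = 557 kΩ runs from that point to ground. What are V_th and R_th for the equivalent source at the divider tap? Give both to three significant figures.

V_th = 4.74 V, R_th = 43.3 kΩ

V_th is the open-circuit tap voltage: 5.14 × 557/(47.0 + 557) = 4.74 V.
With the supply zeroed, Ra and Rb appear in parallel from the tap: R_th = Ra‖Rb = (47.0 × 557)/604.0 = 43.3 kΩ.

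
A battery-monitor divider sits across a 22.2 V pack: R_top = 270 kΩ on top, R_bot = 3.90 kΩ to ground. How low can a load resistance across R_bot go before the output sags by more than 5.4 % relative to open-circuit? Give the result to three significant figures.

R_L(min) ≈ 67.3 kΩ

Output resistance R_th = R_top‖R_bot = (270 × 3.90)/273.9 = 3.844 kΩ.
The fractional drop is R_th/(R_th + R_L); requiring this ≤ 0.0540 gives R_L ≥ R_th(1/0.0540 − 1) = 3.844 × 17.52 = 67.3 kΩ.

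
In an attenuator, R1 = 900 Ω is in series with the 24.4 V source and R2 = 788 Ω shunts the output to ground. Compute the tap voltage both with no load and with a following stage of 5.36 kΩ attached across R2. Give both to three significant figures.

Unloaded: 11.4 V; loaded: 10.6 V

Open-circuit: V = 24.4 × 788/(900 + 788) = 11.4 V.
With the load, R2 becomes R2‖R_L = 687.0 Ω, so V = 24.4 × 687.0/1587 = 10.6 V.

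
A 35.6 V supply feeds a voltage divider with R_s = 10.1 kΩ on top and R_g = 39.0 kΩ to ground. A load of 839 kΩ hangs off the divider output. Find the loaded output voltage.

The load sits in parallel with R_g: R_g‖R_L = (39.0 × 839) / (39.0 + 839) = 37.27 kΩ.
V_out = 35.6 × 37.27 / (10.1 + 37.27) = 35.6 × 37.27/47.37 = 28.0 V.

V_out ≈ 28.0 V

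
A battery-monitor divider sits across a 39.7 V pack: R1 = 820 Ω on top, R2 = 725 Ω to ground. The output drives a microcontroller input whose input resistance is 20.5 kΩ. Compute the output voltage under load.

The load sits in parallel with R2: R2‖R_L = (725 × 20500) / (725 + 20500) = 700.2 Ω.
V_out = 39.7 × 700.2 / (820 + 700.2) = 39.7 × 700.2/1520 = 18.3 V.
(Unloaded it would have been 18.6 V.)

V_out ≈ 18.3 V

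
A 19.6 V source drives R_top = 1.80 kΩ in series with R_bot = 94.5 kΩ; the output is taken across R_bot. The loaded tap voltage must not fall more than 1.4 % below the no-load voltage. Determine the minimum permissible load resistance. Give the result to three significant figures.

R_L(min) ≈ 124 kΩ

Output resistance R_th = R_top‖R_bot = (1.80 × 94.5)/96.30 = 1.766 kΩ.
The fractional drop is R_th/(R_th + R_L); requiring this ≤ 0.0140 gives R_L ≥ R_th(1/0.0140 − 1) = 1.766 × 70.43 = 124 kΩ.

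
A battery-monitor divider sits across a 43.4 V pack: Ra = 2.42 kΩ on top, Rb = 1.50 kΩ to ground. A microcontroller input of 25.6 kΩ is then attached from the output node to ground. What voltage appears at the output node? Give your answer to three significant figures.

The load sits in parallel with Rb: Rb‖R_L = (1.50 × 25.6) / (1.50 + 25.6) = 1.417 kΩ.
V_out = 43.4 × 1.417 / (2.42 + 1.417) = 43.4 × 1.417/3.837 = 16.0 V.
(Unloaded it would have been 16.6 V.)

V_out ≈ 16.0 V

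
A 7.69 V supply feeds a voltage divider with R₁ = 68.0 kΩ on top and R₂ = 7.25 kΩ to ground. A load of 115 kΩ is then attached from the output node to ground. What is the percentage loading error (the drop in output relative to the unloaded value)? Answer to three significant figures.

5.39 %

The divider's output (Thévenin) resistance is R₁‖R₂ = 6.551 kΩ.
Fractional drop under load = R_th/(R_th + R_L) = 6.551 / (6.551 + 115) = 0.05390.
So the output falls by 5.39 %.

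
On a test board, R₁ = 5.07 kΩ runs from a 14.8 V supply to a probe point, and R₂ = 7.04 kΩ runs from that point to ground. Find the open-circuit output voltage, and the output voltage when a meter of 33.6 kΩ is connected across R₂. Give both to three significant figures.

Unloaded: 8.60 V; loaded: 7.91 V

Open-circuit: V = 14.8 × 7.04/(5.07 + 7.04) = 8.60 V.
With the load, R₂ becomes R₂‖R_L = 5.820 kΩ, so V = 14.8 × 5.820/10.89 = 7.91 V.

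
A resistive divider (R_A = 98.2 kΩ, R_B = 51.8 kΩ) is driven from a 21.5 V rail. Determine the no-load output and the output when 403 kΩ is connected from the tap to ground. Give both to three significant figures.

Unloaded: 7.42 V; loaded: 6.85 V

Open-circuit: V = 21.5 × 51.8/(98.2 + 51.8) = 7.42 V.
With the load, R_B becomes R_B‖R_L = 45.90 kΩ, so V = 21.5 × 45.90/144.1 = 6.85 V.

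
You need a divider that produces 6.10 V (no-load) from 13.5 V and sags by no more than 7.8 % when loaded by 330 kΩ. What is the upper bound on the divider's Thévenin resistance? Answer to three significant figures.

Loading drop = R_th/(R_th + R_L) ≤ 0.0780, so R_th ≤ R_L · ε/(1−ε) = 330 kΩ × 0.0780/0.9220 = 27.9 kΩ.

R_th ≤ 27.9 kΩ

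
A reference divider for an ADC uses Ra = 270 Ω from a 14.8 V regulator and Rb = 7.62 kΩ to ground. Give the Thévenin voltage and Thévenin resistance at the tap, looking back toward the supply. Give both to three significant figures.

V_th = 14.3 V, R_th = 261 Ω

V_th is the open-circuit tap voltage: 14.8 × 7620/(270 + 7620) = 14.3 V.
With the supply zeroed, Ra and Rb appear in parallel from the tap: R_th = Ra‖Rb = (270 × 7620)/7890 = 261 Ω.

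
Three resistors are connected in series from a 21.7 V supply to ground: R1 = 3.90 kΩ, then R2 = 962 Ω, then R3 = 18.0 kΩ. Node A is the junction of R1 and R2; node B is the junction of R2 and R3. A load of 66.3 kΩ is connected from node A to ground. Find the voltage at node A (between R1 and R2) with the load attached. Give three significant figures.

Below node A the series string R2+R3 = 18960 Ω sits in parallel with the 66300 Ω load: 14740 Ω.
V_A = 21.7 × 14740/(3900 + 14740) = 17.2 V.

V ≈ 17.2 V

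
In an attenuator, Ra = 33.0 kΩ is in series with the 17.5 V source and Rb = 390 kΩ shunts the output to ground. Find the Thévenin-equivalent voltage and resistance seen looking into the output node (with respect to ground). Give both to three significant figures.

V_th is the open-circuit tap voltage: 17.5 × 390/(33.0 + 390) = 16.1 V.
With the supply zeroed, Ra and Rb appear in parallel from the tap: R_th = Ra‖Rb = (33.0 × 390)/423.0 = 30.4 kΩ.

V_th = 16.1 V, R_th = 30.4 kΩ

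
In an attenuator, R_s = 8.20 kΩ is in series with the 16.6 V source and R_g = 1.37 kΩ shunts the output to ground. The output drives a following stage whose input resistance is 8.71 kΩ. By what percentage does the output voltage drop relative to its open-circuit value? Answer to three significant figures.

The divider's output (Thévenin) resistance is R_s‖R_g = 1.174 kΩ.
Fractional drop under load = R_th/(R_th + R_L) = 1.174 / (1.174 + 8.71) = 0.1188.
So the output falls by 11.9 %.

11.9 %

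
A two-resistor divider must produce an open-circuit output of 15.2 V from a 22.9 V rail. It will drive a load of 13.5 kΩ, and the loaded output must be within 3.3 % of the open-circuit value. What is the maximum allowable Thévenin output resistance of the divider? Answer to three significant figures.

Loading drop = R_th/(R_th + R_L) ≤ 0.0330, so R_th ≤ R_L · ε/(1−ε) = 13.5 kΩ × 0.0330/0.9670 = 461 Ω.

R_th ≤ 461 Ω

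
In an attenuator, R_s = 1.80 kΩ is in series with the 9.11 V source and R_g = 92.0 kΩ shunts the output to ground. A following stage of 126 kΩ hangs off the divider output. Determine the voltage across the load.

The load sits in parallel with R_g: R_g‖R_L = (92.0 × 126) / (92.0 + 126) = 53.17 kΩ.
V_out = 9.11 × 53.17 / (1.80 + 53.17) = 9.11 × 53.17/54.97 = 8.81 V.
(Unloaded it would have been 8.94 V.)

V_out ≈ 8.81 V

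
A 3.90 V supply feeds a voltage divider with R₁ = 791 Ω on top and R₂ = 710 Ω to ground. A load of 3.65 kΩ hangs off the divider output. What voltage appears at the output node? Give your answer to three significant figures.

The load sits in parallel with R₂: R₂‖R_L = (710 × 3650) / (710 + 3650) = 594.4 Ω.
V_out = 3.90 × 594.4 / (791 + 594.4) = 3.90 × 594.4/1385 = 1.67 V.
(Unloaded it would have been 1.84 V.)

V_out ≈ 1.67 V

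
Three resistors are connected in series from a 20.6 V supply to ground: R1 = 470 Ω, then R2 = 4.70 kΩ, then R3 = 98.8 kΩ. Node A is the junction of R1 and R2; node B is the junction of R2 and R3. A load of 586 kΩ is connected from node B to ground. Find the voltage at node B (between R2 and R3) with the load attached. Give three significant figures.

V ≈ 19.4 V

At node B, R3 is in parallel with the load: R3‖R_L = 84550 Ω.
Below node A the resistance is R2 + (R3‖R_L) = 89250 Ω, so V_A = 20.6 × 89250/89720 = 20.49 V.
Then V_B = V_A × (R3‖R_L)/(R2 + R3‖R_L) = 20.49 × 84550/89250 = 19.4 V.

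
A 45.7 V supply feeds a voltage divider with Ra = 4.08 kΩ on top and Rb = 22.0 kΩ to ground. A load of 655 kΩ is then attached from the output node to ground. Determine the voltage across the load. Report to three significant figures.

V_out ≈ 38.3 V

The load sits in parallel with Rb: Rb‖R_L = (22.0 × 655) / (22.0 + 655) = 21.29 kΩ.
V_out = 45.7 × 21.29 / (4.08 + 21.29) = 45.7 × 21.29/25.37 = 38.3 V.
(Unloaded it would have been 38.6 V.)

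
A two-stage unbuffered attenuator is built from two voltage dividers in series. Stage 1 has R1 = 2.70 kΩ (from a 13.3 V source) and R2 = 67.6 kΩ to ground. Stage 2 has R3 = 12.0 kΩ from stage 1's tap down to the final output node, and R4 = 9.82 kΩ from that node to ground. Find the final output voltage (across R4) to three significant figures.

V_out ≈ 5.14 V

Stage 2 presents R3+R4 = 21.82 kΩ as a load on stage 1's tap.
Stage 1's lower leg becomes R2‖(R3+R4) = 16.50 kΩ, so V_mid = 13.3 × 16.50/19.20 = 11.43 V.
Stage 2 is itself unloaded: V_out = V_mid × R4/(R3+R4) = 11.43 × 9.82/21.82 = 5.14 V.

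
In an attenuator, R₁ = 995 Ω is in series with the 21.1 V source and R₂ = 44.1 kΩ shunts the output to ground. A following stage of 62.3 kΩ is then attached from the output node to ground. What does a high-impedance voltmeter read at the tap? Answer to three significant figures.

The load sits in parallel with R₂: R₂‖R_L = (44100 × 62300) / (44100 + 62300) = 25820 Ω.
V_out = 21.1 × 25820 / (995 + 25820) = 21.1 × 25820/26820 = 20.3 V.
(Unloaded it would have been 20.6 V.)

V_out ≈ 20.3 V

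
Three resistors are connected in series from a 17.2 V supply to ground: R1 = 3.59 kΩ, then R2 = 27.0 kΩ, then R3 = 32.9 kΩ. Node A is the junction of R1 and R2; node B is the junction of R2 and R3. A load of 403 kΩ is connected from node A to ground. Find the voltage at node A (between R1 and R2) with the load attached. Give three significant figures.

Below node A the series string R2+R3 = 59.90 kΩ sits in parallel with the 403 kΩ load: 52.15 kΩ.
V_A = 17.2 × 52.15/(3.59 + 52.15) = 16.1 V.

V ≈ 16.1 V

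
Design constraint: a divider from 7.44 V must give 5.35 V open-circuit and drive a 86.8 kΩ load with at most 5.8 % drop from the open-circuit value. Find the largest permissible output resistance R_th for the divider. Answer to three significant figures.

Loading drop = R_th/(R_th + R_L) ≤ 0.0580, so R_th ≤ R_L · ε/(1−ε) = 86.8 kΩ × 0.0580/0.9420 = 5.34 kΩ.
(Any R1, R2 with R2/(R1+R2) = 0.719 and R1‖R2 ≤ 5.34 kΩ will meet the spec.)

R_th ≤ 5.34 kΩ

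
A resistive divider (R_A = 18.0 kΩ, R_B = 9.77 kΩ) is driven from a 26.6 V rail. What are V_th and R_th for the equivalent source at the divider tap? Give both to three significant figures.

V_th is the open-circuit tap voltage: 26.6 × 9.77/(18.0 + 9.77) = 9.36 V.
With the supply zeroed, R_A and R_B appear in parallel from the tap: R_th = R_A‖R_B = (18.0 × 9.77)/27.77 = 6.33 kΩ.

V_th = 9.36 V, R_th = 6.33 kΩ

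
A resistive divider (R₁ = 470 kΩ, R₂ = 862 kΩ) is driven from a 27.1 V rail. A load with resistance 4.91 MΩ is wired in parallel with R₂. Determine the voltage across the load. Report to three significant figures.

The load sits in parallel with R₂: R₂‖R_L = (862 × 4910) / (862 + 4910) = 733.3 kΩ.
V_out = 27.1 × 733.3 / (470 + 733.3) = 27.1 × 733.3/1203 = 16.5 V.
(Unloaded it would have been 17.5 V.)

V_out ≈ 16.5 V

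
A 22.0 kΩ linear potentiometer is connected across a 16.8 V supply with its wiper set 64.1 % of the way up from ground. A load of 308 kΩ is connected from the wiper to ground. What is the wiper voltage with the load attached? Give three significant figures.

V ≈ 10.6 V

The wiper splits the pot into (1−α)R = 7.898 kΩ above and αR = 14.10 kΩ below.
Lower section ‖ load = 13.48 kΩ.
V_wiper = 16.8 × 13.48/(7.898 + 13.48) = 10.6 V.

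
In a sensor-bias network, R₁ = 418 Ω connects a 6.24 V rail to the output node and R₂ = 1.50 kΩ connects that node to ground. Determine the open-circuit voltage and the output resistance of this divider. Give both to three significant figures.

V_th = 4.88 V, R_th = 327 Ω

V_th is the open-circuit tap voltage: 6.24 × 1500/(418 + 1500) = 4.88 V.
With the supply zeroed, R₁ and R₂ appear in parallel from the tap: R_th = R₁‖R₂ = (418 × 1500)/1918 = 327 Ω.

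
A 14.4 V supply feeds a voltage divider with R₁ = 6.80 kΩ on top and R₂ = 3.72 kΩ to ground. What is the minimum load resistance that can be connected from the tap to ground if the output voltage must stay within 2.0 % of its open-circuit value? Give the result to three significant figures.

R_L(min) ≈ 118 kΩ

Output resistance R_th = R₁‖R₂ = (6.80 × 3.72)/10.52 = 2.405 kΩ.
The fractional drop is R_th/(R_th + R_L); requiring this ≤ 0.0200 gives R_L ≥ R_th(1/0.0200 − 1) = 2.405 × 49.00 = 118 kΩ.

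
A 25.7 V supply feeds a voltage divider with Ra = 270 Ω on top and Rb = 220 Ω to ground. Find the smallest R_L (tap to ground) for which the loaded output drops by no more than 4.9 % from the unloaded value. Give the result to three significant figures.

Output resistance R_th = Ra‖Rb = (270 × 220)/490.0 = 121.2 Ω.
The fractional drop is R_th/(R_th + R_L); requiring this ≤ 0.0490 gives R_L ≥ R_th(1/0.0490 − 1) = 121.2 × 19.41 = 2.35 kΩ.

R_L(min) ≈ 2.35 kΩ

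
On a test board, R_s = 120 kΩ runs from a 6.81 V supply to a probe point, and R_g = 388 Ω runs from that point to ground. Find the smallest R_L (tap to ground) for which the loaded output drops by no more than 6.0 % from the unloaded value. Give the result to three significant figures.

Output resistance R_th = R_s‖R_g = (120000 × 388)/120400 = 386.7 Ω.
The fractional drop is R_th/(R_th + R_L); requiring this ≤ 0.0600 gives R_L ≥ R_th(1/0.0600 − 1) = 386.7 × 15.67 = 6.06 kΩ.

R_L(min) ≈ 6.06 kΩ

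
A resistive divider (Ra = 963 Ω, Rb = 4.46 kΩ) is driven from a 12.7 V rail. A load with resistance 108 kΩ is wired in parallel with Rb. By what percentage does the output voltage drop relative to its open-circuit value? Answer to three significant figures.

The divider's output (Thévenin) resistance is Ra‖Rb = 792.0 Ω.
Fractional drop under load = R_th/(R_th + R_L) = 792.0 / (792.0 + 108000) = 0.007280.
So the output falls by 0.728 %.

0.728 %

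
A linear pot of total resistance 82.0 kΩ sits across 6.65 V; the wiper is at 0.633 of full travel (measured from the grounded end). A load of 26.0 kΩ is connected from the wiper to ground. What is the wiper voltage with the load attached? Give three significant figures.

V ≈ 2.43 V

The wiper splits the pot into (1−α)R = 30.09 kΩ above and αR = 51.91 kΩ below.
Lower section ‖ load = 17.32 kΩ.
V_wiper = 6.65 × 17.32/(30.09 + 17.32) = 2.43 V.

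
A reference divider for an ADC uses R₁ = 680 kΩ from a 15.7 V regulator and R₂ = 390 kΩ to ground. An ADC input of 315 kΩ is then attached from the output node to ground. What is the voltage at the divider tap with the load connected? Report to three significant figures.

V_out ≈ 3.20 V

The load sits in parallel with R₂: R₂‖R_L = (390 × 315) / (390 + 315) = 174.3 kΩ.
V_out = 15.7 × 174.3 / (680 + 174.3) = 15.7 × 174.3/854.3 = 3.20 V.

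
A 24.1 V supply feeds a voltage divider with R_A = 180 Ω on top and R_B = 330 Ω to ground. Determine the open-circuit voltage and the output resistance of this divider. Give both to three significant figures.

V_th = 15.6 V, R_th = 116 Ω

V_th is the open-circuit tap voltage: 24.1 × 330/(180 + 330) = 15.6 V.
With the supply zeroed, R_A and R_B appear in parallel from the tap: R_th = R_A‖R_B = (180 × 330)/510.0 = 116 Ω.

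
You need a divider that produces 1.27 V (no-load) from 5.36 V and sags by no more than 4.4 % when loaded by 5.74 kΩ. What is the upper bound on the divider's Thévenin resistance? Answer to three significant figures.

Loading drop = R_th/(R_th + R_L) ≤ 0.0440, so R_th ≤ R_L · ε/(1−ε) = 5.74 kΩ × 0.0440/0.9560 = 264 Ω.

R_th ≤ 264 Ω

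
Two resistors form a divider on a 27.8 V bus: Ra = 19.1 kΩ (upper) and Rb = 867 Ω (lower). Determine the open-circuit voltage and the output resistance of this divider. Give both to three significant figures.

V_th is the open-circuit tap voltage: 27.8 × 867/(19100 + 867) = 1.21 V.
With the supply zeroed, Ra and Rb appear in parallel from the tap: R_th = Ra‖Rb = (19100 × 867)/19970 = 829 Ω.

V_th = 1.21 V, R_th = 829 Ω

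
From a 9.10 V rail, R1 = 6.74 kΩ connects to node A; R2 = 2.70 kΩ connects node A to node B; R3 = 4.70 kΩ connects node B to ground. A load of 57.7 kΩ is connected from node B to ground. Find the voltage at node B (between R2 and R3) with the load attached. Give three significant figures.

V ≈ 2.87 V

At node B, R3 is in parallel with the load: R3‖R_L = 4.346 kΩ.
Below node A the resistance is R2 + (R3‖R_L) = 7.046 kΩ, so V_A = 9.10 × 7.046/13.79 = 4.651 V.
Then V_B = V_A × (R3‖R_L)/(R2 + R3‖R_L) = 4.651 × 4.346/7.046 = 2.87 V.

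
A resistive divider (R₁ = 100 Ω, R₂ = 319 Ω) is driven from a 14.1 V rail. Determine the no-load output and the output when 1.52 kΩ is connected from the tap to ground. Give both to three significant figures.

Open-circuit: V = 14.1 × 319/(100 + 319) = 10.7 V.
With the load, R₂ becomes R₂‖R_L = 263.7 Ω, so V = 14.1 × 263.7/363.7 = 10.2 V.

Unloaded: 10.7 V; loaded: 10.2 V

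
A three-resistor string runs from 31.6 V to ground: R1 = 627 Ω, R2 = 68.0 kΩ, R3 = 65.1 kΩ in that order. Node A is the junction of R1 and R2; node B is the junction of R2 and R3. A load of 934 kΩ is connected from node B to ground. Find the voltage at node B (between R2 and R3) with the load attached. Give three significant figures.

V ≈ 14.9 V

At node B, R3 is in parallel with the load: R3‖R_L = 60860 Ω.
Below node A the resistance is R2 + (R3‖R_L) = 128900 Ω, so V_A = 31.6 × 128900/129500 = 31.45 V.
Then V_B = V_A × (R3‖R_L)/(R2 + R3‖R_L) = 31.45 × 60860/128900 = 14.9 V.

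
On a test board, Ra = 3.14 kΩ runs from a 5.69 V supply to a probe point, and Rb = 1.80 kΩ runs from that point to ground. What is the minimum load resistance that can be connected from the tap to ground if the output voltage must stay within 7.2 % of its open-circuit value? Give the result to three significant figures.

Output resistance R_th = Ra‖Rb = (3.14 × 1.80)/4.940 = 1.144 kΩ.
The fractional drop is R_th/(R_th + R_L); requiring this ≤ 0.0720 gives R_L ≥ R_th(1/0.0720 − 1) = 1.144 × 12.89 = 14.7 kΩ.

R_L(min) ≈ 14.7 kΩ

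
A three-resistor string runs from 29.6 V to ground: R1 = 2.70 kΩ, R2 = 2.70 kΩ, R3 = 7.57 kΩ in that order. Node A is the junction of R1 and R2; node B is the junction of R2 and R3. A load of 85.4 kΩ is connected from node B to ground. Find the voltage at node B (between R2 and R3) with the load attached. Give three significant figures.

At node B, R3 is in parallel with the load: R3‖R_L = 6.954 kΩ.
Below node A the resistance is R2 + (R3‖R_L) = 9.654 kΩ, so V_A = 29.6 × 9.654/12.35 = 23.13 V.
Then V_B = V_A × (R3‖R_L)/(R2 + R3‖R_L) = 23.13 × 6.954/9.654 = 16.7 V.

V ≈ 16.7 V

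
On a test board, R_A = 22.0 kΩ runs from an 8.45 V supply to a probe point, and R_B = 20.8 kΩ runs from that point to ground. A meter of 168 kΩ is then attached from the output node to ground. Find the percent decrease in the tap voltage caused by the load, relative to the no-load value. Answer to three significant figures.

The divider's output (Thévenin) resistance is R_A‖R_B = 10.69 kΩ.
Fractional drop under load = R_th/(R_th + R_L) = 10.69 / (10.69 + 168) = 0.05983.
So the output falls by 5.98 %.

5.98 %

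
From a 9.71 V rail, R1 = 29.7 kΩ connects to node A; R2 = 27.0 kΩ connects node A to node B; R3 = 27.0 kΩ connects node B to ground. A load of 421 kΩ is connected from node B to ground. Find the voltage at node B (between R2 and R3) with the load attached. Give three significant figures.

V ≈ 3.00 V

At node B, R3 is in parallel with the load: R3‖R_L = 25.37 kΩ.
Below node A the resistance is R2 + (R3‖R_L) = 52.37 kΩ, so V_A = 9.71 × 52.37/82.07 = 6.196 V.
Then V_B = V_A × (R3‖R_L)/(R2 + R3‖R_L) = 6.196 × 25.37/52.37 = 3.00 V.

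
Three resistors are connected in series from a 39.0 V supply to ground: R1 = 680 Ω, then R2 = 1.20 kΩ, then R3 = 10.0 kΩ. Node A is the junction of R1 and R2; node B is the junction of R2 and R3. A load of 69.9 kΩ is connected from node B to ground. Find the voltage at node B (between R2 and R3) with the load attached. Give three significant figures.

At node B, R3 is in parallel with the load: R3‖R_L = 8748 Ω.
Below node A the resistance is R2 + (R3‖R_L) = 9948 Ω, so V_A = 39.0 × 9948/10630 = 36.50 V.
Then V_B = V_A × (R3‖R_L)/(R2 + R3‖R_L) = 36.50 × 8748/9948 = 32.1 V.

V ≈ 32.1 V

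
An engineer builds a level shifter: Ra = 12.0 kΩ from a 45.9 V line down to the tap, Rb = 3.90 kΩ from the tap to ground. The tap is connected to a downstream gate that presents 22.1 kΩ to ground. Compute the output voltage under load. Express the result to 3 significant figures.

The load sits in parallel with Rb: Rb‖R_L = (3.90 × 22.1) / (3.90 + 22.1) = 3.315 kΩ.
V_out = 45.9 × 3.315 / (12.0 + 3.315) = 45.9 × 3.315/15.31 = 9.94 V.
(Unloaded it would have been 11.3 V.)

V_out ≈ 9.94 V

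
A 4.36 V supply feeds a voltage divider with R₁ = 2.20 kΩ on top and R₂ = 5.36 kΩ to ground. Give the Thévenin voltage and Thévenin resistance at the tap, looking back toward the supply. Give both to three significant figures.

V_th is the open-circuit tap voltage: 4.36 × 5.36/(2.20 + 5.36) = 3.09 V.
With the supply zeroed, R₁ and R₂ appear in parallel from the tap: R_th = R₁‖R₂ = (2.20 × 5.36)/7.560 = 1.56 kΩ.

V_th = 3.09 V, R_th = 1.56 kΩ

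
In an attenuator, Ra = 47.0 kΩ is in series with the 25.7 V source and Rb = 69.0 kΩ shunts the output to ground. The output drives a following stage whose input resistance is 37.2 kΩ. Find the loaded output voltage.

V_out ≈ 8.73 V

The load sits in parallel with Rb: Rb‖R_L = (69.0 × 37.2) / (69.0 + 37.2) = 24.17 kΩ.
V_out = 25.7 × 24.17 / (47.0 + 24.17) = 25.7 × 24.17/71.17 = 8.73 V.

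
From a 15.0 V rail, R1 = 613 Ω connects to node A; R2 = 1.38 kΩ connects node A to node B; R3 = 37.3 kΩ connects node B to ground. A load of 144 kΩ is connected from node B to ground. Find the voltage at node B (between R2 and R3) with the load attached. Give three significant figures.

At node B, R3 is in parallel with the load: R3‖R_L = 29630 Ω.
Below node A the resistance is R2 + (R3‖R_L) = 31010 Ω, so V_A = 15.0 × 31010/31620 = 14.71 V.
Then V_B = V_A × (R3‖R_L)/(R2 + R3‖R_L) = 14.71 × 29630/31010 = 14.1 V.

V ≈ 14.1 V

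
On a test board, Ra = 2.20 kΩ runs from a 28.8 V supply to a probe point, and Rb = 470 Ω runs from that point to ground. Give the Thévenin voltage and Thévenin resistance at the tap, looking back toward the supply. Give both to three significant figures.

V_th = 5.07 V, R_th = 387 Ω

V_th is the open-circuit tap voltage: 28.8 × 470/(2200 + 470) = 5.07 V.
With the supply zeroed, Ra and Rb appear in parallel from the tap: R_th = Ra‖Rb = (2200 × 470)/2670 = 387 Ω.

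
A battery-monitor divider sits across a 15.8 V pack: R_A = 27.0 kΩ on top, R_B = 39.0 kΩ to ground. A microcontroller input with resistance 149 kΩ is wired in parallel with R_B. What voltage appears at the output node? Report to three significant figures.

The load sits in parallel with R_B: R_B‖R_L = (39.0 × 149) / (39.0 + 149) = 30.91 kΩ.
V_out = 15.8 × 30.91 / (27.0 + 30.91) = 15.8 × 30.91/57.91 = 8.43 V.
(Unloaded it would have been 9.34 V.)

V_out ≈ 8.43 V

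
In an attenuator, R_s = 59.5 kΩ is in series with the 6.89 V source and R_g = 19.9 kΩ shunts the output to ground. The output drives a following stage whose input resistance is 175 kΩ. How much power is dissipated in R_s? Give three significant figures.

Total resistance from the source is R_s + (R_g‖R_L) = 77.37 kΩ, so I = 6.89/77.37 kΩ = 0.08905 mA.
P = I²·R_s = (0.08905 mA)² × 59.5 kΩ = 0.472 mW.

P ≈ 0.472 mW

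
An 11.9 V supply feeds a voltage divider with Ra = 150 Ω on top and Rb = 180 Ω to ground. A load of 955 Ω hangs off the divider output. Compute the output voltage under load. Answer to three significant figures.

V_out ≈ 5.98 V

The load sits in parallel with Rb: Rb‖R_L = (180 × 955) / (180 + 955) = 151.5 Ω.
V_out = 11.9 × 151.5 / (150 + 151.5) = 11.9 × 151.5/301.5 = 5.98 V.
(Unloaded it would have been 6.49 V.)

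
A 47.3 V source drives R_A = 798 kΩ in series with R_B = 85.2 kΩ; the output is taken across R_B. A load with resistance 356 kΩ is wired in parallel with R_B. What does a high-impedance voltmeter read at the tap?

The load sits in parallel with R_B: R_B‖R_L = (85.2 × 356) / (85.2 + 356) = 68.75 kΩ.
V_out = 47.3 × 68.75 / (798 + 68.75) = 47.3 × 68.75/866.7 = 3.75 V.

V_out ≈ 3.75 V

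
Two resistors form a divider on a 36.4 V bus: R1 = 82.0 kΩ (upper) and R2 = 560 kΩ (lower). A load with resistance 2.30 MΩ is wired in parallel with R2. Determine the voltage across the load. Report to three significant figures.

V_out ≈ 30.8 V

The load sits in parallel with R2: R2‖R_L = (560 × 2300) / (560 + 2300) = 450.3 kΩ.
V_out = 36.4 × 450.3 / (82.0 + 450.3) = 36.4 × 450.3/532.3 = 30.8 V.
(Unloaded it would have been 31.8 V.)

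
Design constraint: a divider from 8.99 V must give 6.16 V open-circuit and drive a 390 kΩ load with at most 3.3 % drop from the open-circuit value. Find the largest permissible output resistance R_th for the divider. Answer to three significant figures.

Loading drop = R_th/(R_th + R_L) ≤ 0.0330, so R_th ≤ R_L · ε/(1−ε) = 390 kΩ × 0.0330/0.9670 = 13.3 kΩ.

R_th ≤ 13.3 kΩ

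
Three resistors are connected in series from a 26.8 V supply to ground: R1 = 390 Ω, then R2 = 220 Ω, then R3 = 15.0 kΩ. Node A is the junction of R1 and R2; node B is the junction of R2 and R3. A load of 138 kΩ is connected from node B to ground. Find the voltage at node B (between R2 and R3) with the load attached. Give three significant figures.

At node B, R3 is in parallel with the load: R3‖R_L = 13530 Ω.
Below node A the resistance is R2 + (R3‖R_L) = 13750 Ω, so V_A = 26.8 × 13750/14140 = 26.06 V.
Then V_B = V_A × (R3‖R_L)/(R2 + R3‖R_L) = 26.06 × 13530/13750 = 25.6 V.

V ≈ 25.6 V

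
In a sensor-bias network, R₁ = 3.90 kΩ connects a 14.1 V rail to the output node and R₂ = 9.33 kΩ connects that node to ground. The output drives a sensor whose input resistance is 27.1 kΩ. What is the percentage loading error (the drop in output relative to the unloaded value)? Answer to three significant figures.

The divider's output (Thévenin) resistance is R₁‖R₂ = 2.750 kΩ.
Fractional drop under load = R_th/(R_th + R_L) = 2.750 / (2.750 + 27.1) = 0.09214.
So the output falls by 9.21 %.

9.21 %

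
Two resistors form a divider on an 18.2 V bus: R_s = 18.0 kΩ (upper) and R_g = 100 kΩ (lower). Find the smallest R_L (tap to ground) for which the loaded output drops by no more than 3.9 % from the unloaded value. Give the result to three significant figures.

R_L(min) ≈ 376 kΩ

Output resistance R_th = R_s‖R_g = (18.0 × 100)/118.0 = 15.25 kΩ.
The fractional drop is R_th/(R_th + R_L); requiring this ≤ 0.0390 gives R_L ≥ R_th(1/0.0390 − 1) = 15.25 × 24.64 = 376 kΩ.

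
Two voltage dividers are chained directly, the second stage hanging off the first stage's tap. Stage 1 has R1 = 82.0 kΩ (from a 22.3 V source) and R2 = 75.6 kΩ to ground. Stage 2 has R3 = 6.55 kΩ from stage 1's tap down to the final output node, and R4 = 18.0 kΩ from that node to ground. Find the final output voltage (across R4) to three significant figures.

Stage 2 presents R3+R4 = 24.55 kΩ as a load on stage 1's tap.
Stage 1's lower leg becomes R2‖(R3+R4) = 18.53 kΩ, so V_mid = 22.3 × 18.53/100.5 = 4.111 V.
Stage 2 is itself unloaded: V_out = V_mid × R4/(R3+R4) = 4.111 × 18.0/24.55 = 3.01 V.

V_out ≈ 3.01 V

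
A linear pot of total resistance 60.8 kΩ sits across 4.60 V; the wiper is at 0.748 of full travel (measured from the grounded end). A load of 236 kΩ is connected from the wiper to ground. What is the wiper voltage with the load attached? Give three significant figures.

V ≈ 3.28 V

The wiper splits the pot into (1−α)R = 15.32 kΩ above and αR = 45.48 kΩ below.
Lower section ‖ load = 38.13 kΩ.
V_wiper = 4.60 × 38.13/(15.32 + 38.13) = 3.28 V.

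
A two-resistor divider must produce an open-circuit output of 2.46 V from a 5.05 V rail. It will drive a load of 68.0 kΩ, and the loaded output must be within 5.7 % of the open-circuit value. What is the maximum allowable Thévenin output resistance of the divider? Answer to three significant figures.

Loading drop = R_th/(R_th + R_L) ≤ 0.0570, so R_th ≤ R_L · ε/(1−ε) = 68.0 kΩ × 0.0570/0.9430 = 4.11 kΩ.

R_th ≤ 4.11 kΩ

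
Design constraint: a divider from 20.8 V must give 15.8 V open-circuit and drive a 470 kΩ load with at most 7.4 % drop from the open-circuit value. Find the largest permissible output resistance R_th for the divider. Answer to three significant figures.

Loading drop = R_th/(R_th + R_L) ≤ 0.0740, so R_th ≤ R_L · ε/(1−ε) = 470 kΩ × 0.0740/0.9260 = 37.6 kΩ.

R_th ≤ 37.6 kΩ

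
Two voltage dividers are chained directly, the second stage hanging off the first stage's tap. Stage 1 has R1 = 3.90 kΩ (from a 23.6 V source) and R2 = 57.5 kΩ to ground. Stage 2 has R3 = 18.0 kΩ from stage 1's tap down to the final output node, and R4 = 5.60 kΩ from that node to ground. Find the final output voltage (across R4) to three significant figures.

Stage 2 presents R3+R4 = 23.60 kΩ as a load on stage 1's tap.
Stage 1's lower leg becomes R2‖(R3+R4) = 16.73 kΩ, so V_mid = 23.6 × 16.73/20.63 = 19.14 V.
Stage 2 is itself unloaded: V_out = V_mid × R4/(R3+R4) = 19.14 × 5.60/23.60 = 4.54 V.

V_out ≈ 4.54 V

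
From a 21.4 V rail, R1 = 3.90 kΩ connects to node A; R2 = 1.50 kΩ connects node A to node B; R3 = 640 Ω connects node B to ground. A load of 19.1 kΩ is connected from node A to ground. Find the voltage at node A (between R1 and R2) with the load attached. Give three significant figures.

Below node A the series string R2+R3 = 2140 Ω sits in parallel with the 19100 Ω load: 1924 Ω.
V_A = 21.4 × 1924/(3900 + 1924) = 7.07 V.

V ≈ 7.07 V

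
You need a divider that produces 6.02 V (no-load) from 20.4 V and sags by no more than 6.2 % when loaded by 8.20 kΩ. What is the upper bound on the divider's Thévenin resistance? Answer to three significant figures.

R_th ≤ 542 Ω

Loading drop = R_th/(R_th + R_L) ≤ 0.0620, so R_th ≤ R_L · ε/(1−ε) = 8.20 kΩ × 0.0620/0.9380 = 542 Ω.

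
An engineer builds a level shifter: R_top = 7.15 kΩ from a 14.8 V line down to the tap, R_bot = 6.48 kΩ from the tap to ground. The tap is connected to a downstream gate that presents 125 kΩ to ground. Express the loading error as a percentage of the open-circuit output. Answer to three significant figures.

2.65 %

The divider's output (Thévenin) resistance is R_top‖R_bot = 3.399 kΩ.
Fractional drop under load = R_th/(R_th + R_L) = 3.399 / (3.399 + 125) = 0.02647.
So the output falls by 2.65 %.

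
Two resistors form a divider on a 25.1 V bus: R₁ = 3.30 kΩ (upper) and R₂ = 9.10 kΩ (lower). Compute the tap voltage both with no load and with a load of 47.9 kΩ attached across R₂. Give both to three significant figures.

Open-circuit: V = 25.1 × 9.10/(3.30 + 9.10) = 18.4 V.
With the load, R₂ becomes R₂‖R_L = 7.647 kΩ, so V = 25.1 × 7.647/10.95 = 17.5 V.

Unloaded: 18.4 V; loaded: 17.5 V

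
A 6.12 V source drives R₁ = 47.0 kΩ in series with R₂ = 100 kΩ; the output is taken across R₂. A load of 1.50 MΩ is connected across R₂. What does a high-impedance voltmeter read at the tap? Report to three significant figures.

V_out ≈ 4.08 V

The load sits in parallel with R₂: R₂‖R_L = (100 × 1500) / (100 + 1500) = 93.75 kΩ.
V_out = 6.12 × 93.75 / (47.0 + 93.75) = 6.12 × 93.75/140.8 = 4.08 V.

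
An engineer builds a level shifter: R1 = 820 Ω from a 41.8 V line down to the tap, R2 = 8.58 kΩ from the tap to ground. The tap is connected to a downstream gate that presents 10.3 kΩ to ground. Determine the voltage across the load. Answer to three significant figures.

V_out ≈ 35.6 V

The load sits in parallel with R2: R2‖R_L = (8580 × 10300) / (8580 + 10300) = 4681 Ω.
V_out = 41.8 × 4681 / (820 + 4681) = 41.8 × 4681/5501 = 35.6 V.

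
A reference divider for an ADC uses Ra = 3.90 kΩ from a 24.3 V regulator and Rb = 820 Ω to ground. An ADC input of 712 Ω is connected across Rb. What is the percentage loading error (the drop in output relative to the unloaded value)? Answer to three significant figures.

48.8 %

Unloaded V = 24.3 × 820/4720 = 4.222 V.
Loaded: Rb‖R_L = 381.1 Ω, giving V = 24.3 × 381.1/4281 = 2.163 V.
Drop = (4.222 − 2.163) / 4.222 = 48.8 %.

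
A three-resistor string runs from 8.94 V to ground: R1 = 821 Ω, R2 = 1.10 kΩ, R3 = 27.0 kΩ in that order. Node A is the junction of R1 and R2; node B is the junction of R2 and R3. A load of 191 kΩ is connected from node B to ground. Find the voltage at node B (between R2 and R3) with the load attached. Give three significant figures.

At node B, R3 is in parallel with the load: R3‖R_L = 23660 Ω.
Below node A the resistance is R2 + (R3‖R_L) = 24760 Ω, so V_A = 8.94 × 24760/25580 = 8.653 V.
Then V_B = V_A × (R3‖R_L)/(R2 + R3‖R_L) = 8.653 × 23660/24760 = 8.27 V.

V ≈ 8.27 V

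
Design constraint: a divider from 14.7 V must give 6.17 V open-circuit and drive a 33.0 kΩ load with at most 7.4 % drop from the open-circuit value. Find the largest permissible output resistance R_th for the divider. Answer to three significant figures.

Loading drop = R_th/(R_th + R_L) ≤ 0.0740, so R_th ≤ R_L · ε/(1−ε) = 33.0 kΩ × 0.0740/0.9260 = 2.64 kΩ.
(Any R1, R2 with R2/(R1+R2) = 0.420 and R1‖R2 ≤ 2.64 kΩ will meet the spec.)

R_th ≤ 2.64 kΩ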